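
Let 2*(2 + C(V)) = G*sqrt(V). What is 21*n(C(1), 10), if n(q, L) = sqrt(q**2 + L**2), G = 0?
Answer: 42*sqrt(26) ≈ 214.16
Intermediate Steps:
C(V) = -2 (C(V) = -2 + (0*sqrt(V))/2 = -2 + (1/2)*0 = -2 + 0 = -2)
n(q, L) = sqrt(L**2 + q**2)
21*n(C(1), 10) = 21*sqrt(10**2 + (-2)**2) = 21*sqrt(100 + 4) = 21*sqrt(104) = 21*(2*sqrt(26)) = 42*sqrt(26)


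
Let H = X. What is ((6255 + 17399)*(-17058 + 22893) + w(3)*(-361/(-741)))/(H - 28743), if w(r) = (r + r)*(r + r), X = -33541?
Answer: -897137199/404846 ≈ -2216.0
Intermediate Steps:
H = -33541
w(r) = 4*r**2 (w(r) = (2*r)*(2*r) = 4*r**2)
((6255 + 17399)*(-17058 + 22893) + w(3)*(-361/(-741)))/(H - 28743) = ((6255 + 17399)*(-17058 + 22893) + (4*3**2)*(-361/(-741)))/(-33541 - 28743) = (23654*5835 + (4*9)*(-361*(-1/741)))/(-62284) = (138021090 + 36*(19/39))*(-1/62284) = (138021090 + 228/13)*(-1/62284) = (1794274398/13)*(-1/62284) = -897137199/404846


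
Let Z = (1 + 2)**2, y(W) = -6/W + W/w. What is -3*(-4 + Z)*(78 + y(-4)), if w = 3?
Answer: -2345/2 ≈ -1172.5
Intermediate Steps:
y(W) = -6/W + W/3
Z = 9 (Z = 3**2 = 9)
-3*(-4 + Z)*(78 + y(-4)) = -3*(-4 + 9)*(78 + (-6/(-4) + (1/3)*(-4))) = -3*5*(78 + (-6*(-1/4) - 4/3)) = -15*(78 + (3/2 - 4/3)) = -15*(78 + 1/6) = -15*469/6 = -1*2345/2 = -2345/2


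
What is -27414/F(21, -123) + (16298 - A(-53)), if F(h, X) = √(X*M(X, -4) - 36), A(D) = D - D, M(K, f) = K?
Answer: 16298 - 3046*√1677/559 ≈ 16075.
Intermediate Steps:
A(D) = 0
F(h, X) = √(-36 + X²) (F(h, X) = √(X*X - 36) = √(X² - 36) = √(-36 + X²))
-27414/F(21, -123) + (16298 - A(-53)) = -27414/√(-36 + (-123)²) + (16298 - 1*0) = -27414/√(-36 + 15129) + (16298 + 0) = -27414*√1677/5031 + 16298 = -3046*√1677/559 + 16298 = 16298 - 3046*√1677/559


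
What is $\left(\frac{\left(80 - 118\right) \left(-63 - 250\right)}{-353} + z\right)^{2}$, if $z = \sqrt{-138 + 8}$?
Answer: $\frac{125268066}{124609} - \frac{23788 i \sqrt{130}}{353} \approx 1005.3 - 768.34 i$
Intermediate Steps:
$z = i \sqrt{130}$ ($z = \sqrt{-130} = i \sqrt{130} \approx 11.402 i$)
$\left(\frac{\left(80 - 118\right) \left(-63 - 250\right)}{-353} + z\right)^{2} = \left(\frac{\left(80 - 118\right) \left(-63 - 250\right)}{-353} + i \sqrt{130}\right)^{2} = \left(\left(-38\right) \left(-313\right) \left(- \frac{1}{353}\right) + i \sqrt{130}\right)^{2} = \left(11894 \left(- \frac{1}{353}\right) + i \sqrt{130}\right)^{2} = \left(- \frac{11894}{353} + i \sqrt{130}\right)^{2}$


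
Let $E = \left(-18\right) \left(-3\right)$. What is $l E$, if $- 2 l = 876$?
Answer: $-23652$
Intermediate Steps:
$l = -438$ ($l = \left(- \frac{1}{2}\right) 876 = -438$)
$E = 54$
$l E = \left(-438\right) 54 = -23652$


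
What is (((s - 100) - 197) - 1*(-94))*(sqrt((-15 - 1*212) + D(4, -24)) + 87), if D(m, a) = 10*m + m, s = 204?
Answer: 87 + I*sqrt(183) ≈ 87.0 + 13.528*I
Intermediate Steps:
D(m, a) = 11*m
(((s - 100) - 197) - 1*(-94))*(sqrt((-15 - 1*212) + D(4, -24)) + 87) = (((204 - 100) - 197) - 1*(-94))*(sqrt((-15 - 1*212) + 11*4) + 87) = ((104 - 197) + 94)*(sqrt((-15 - 212) + 44) + 87) = (-93 + 94)*(sqrt(-227 + 44) + 87) = 1*(sqrt(-183) + 87) = 1*(I*sqrt(183) + 87) = 1*(87 + I*sqrt(183)) = 87 + I*sqrt(183)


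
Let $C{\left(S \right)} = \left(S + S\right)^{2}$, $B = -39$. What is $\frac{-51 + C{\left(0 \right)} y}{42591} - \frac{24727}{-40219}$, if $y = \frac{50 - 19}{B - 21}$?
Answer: $\frac{350365496}{570989143} \approx 0.61361$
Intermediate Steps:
$C{\left(S \right)} = 4 S^{2}$ ($C{\left(S \right)} = \left(2 S\right)^{2} = 4 S^{2}$)
$y = - \frac{31}{60}$ ($y = \frac{50 - 19}{-39 - 21} = \frac{31}{-60} = 31 \left(- \frac{1}{60}\right) = - \frac{31}{60} \approx -0.51667$)
$\frac{-51 + C{\left(0 \right)} y}{42591} - \frac{24727}{-40219} = \frac{-51 + 4 \cdot 0^{2} \left(- \frac{31}{60}\right)}{42591} - \frac{24727}{-40219} = \left(-51 + 4 \cdot 0 \left(- \frac{31}{60}\right)\right) \frac{1}{42591} - - \frac{24727}{40219} = \left(-51 + 0 \left(- \frac{31}{60}\right)\right) \frac{1}{42591} + \frac{24727}{40219} = \left(-51 + 0\right) \frac{1}{42591} + \frac{24727}{40219} = \left(-51\right) \frac{1}{42591} + \frac{24727}{40219} = - \frac{17}{14197} + \frac{24727}{40219} = \frac{350365496}{570989143}$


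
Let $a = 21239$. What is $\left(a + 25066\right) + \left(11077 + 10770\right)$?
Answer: $68152$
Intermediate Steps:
$\left(a + 25066\right) + \left(11077 + 10770\right) = \left(21239 + 25066\right) + \left(11077 + 10770\right) = 46305 + 21847 = 68152$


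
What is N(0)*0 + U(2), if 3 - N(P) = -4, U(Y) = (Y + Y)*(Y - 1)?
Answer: 4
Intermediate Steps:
U(Y) = 2*Y*(-1 + Y) (U(Y) = (2*Y)*(-1 + Y) = 2*Y*(-1 + Y))
N(P) = 7 (N(P) = 3 - 1*(-4) = 3 + 4 = 7)
N(0)*0 + U(2) = 7*0 + 2*2*(-1 + 2) = 0 + 2*2*1 = 0 + 4 = 4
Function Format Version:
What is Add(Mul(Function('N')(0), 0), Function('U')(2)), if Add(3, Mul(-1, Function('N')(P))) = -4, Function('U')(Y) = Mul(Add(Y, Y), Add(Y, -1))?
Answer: 4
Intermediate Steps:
Function('U')(Y) = Mul(2, Y, Add(-1, Y)) (Function('U')(Y) = Mul(Mul(2, Y), Add(-1, Y)) = Mul(2, Y, Add(-1, Y)))
Function('N')(P) = 7 (Function('N')(P) = Add(3, Mul(-1, -4)) = Add(3, 4) = 7)
Add(Mul(Function('N')(0), 0), Function('U')(2)) = Add(Mul(7, 0), Mul(2, 2, Add(-1, 2))) = Add(0, Mul(2, 2, 1)) = Add(0, 4) = 4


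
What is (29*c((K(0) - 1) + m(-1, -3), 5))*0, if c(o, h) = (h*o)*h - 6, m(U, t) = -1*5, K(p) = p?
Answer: 0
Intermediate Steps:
m(U, t) = -5
c(o, h) = -6 + o*h² (c(o, h) = o*h² - 6 = -6 + o*h²)
(29*c((K(0) - 1) + m(-1, -3), 5))*0 = (29*(-6 + ((0 - 1) - 5)*5²))*0 = (29*(-6 + (-1 - 5)*25))*0 = (29*(-6 - 6*25))*0 = (29*(-6 - 150))*0 = (29*(-156))*0 = -4524*0 = 0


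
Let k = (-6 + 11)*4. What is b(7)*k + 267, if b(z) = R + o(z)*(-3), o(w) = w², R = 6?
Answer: -2553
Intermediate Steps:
k = 20 (k = 5*4 = 20)
b(z) = 6 - 3*z² (b(z) = 6 + z²*(-3) = 6 - 3*z²)
b(7)*k + 267 = (6 - 3*7²)*20 + 267 = (6 - 3*49)*20 + 267 = (6 - 147)*20 + 267 = -141*20 + 267 = -2820 + 267 = -2553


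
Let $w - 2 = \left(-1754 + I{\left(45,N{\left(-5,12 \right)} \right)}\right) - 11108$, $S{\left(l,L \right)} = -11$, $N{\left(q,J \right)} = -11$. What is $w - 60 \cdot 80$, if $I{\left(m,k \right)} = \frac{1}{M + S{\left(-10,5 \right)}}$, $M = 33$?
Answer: $- \frac{388519}{22} \approx -17660.0$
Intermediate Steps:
$I{\left(m,k \right)} = \frac{1}{22}$ ($I{\left(m,k \right)} = \frac{1}{33 - 11} = \frac{1}{22}$)
$w = - \frac{282919}{22}$ ($w = 2 + \left(\left(-1754 + \frac{1}{22}\right) - 11108\right) = 2 - \frac{282963}{22} = - \frac{282919}{22} \approx -12860.0$)
$w - 60 \cdot 80 = - \frac{282919}{22} - 60 \cdot 80 = - \frac{282919}{22} - 4800 = - \frac{388519}{22}$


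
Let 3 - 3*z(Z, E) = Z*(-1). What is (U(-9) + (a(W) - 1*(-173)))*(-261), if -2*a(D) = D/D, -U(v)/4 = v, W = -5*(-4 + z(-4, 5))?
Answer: -108837/2 ≈ -54419.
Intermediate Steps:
z(Z, E) = 1 + Z/3 (z(Z, E) = 1 - Z*(-1)/3 = 1 - (-1)*Z/3 = 1 + Z/3)
W = 65/3 (W = -5*(-4 + (1 + (⅓)*(-4))) = -5*(-4 + (1 - 4/3)) = -5*(-4 - ⅓) = -5*(-13/3) = 65/3 ≈ 21.667)
U(v) = -4*v
a(D) = -½ (a(D) = -D/(2*D) = -½*1 = -½)
(U(-9) + (a(W) - 1*(-173)))*(-261) = (-4*(-9) + (-½ - 1*(-173)))*(-261) = (36 + (-½ + 173))*(-261) = (36 + 345/2)*(-261) = (417/2)*(-261) = -108837/2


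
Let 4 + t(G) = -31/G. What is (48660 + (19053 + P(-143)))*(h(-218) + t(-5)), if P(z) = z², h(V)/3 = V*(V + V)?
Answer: 125695296422/5 ≈ 2.5139e+10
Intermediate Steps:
h(V) = 6*V² (h(V) = 3*(V*(V + V)) = 3*(V*(2*V)) = 3*(2*V²) = 6*V²)
t(G) = -4 - 31/G
(48660 + (19053 + P(-143)))*(h(-218) + t(-5)) = (48660 + (19053 + (-143)²))*(6*(-218)² + (-4 - 31/(-5))) = (48660 + (19053 + 20449))*(6*47524 + (-4 - 31*(-⅕))) = (48660 + 39502)*(285144 + (-4 + 31/5)) = 88162*(285144 + 11/5) = 88162*(1425731/5) = 125695296422/5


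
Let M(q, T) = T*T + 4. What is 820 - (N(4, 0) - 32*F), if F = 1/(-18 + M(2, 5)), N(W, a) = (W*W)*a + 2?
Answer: 9030/11 ≈ 820.91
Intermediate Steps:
M(q, T) = 4 + T² (M(q, T) = T² + 4 = 4 + T²)
N(W, a) = 2 + a*W² (N(W, a) = W²*a + 2 = a*W² + 2 = 2 + a*W²)
F = 1/11 (F = 1/(-18 + (4 + 5²)) = 1/(-18 + (4 + 25)) = 1/(-18 + 29) = 1/11 ≈ 0.090909)
820 - (N(4, 0) - 32*F) = 820 - ((2 + 0*4²) - 32*1/11) = 820 - ((2 + 0*16) - 32/11) = 820 - ((2 + 0) - 32/11) = 820 - (2 - 32/11) = 820 - 1*(-10/11) = 820 + 10/11 = 9030/11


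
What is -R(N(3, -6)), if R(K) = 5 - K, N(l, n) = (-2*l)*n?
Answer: 31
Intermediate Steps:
N(l, n) = -2*l*n
-R(N(3, -6)) = -(5 - (-2)*3*(-6)) = -(5 - 1*36) = -(5 - 36) = -1*(-31) = 31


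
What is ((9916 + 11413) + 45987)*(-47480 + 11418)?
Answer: -2427549592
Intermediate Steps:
((9916 + 11413) + 45987)*(-47480 + 11418) = (21329 + 45987)*(-36062) = 67316*(-36062) = -2427549592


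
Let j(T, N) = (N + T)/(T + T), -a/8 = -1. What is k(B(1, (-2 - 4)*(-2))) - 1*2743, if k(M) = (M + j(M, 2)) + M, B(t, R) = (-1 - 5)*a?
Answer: -136249/48 ≈ -2838.5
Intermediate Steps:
a = 8 (a = -8*(-1) = 8)
j(T, N) = (N + T)/(2*T) (j(T, N) = (N + T)/((2*T)) = (N + T)*(1/(2*T)) = (N + T)/(2*T))
B(t, R) = -48 (B(t, R) = (-1 - 5)*8 = -6*8 = -48)
k(M) = 2*M + (2 + M)/(2*M) (k(M) = (M + (2 + M)/(2*M)) + M = 2*M + (2 + M)/(2*M))
k(B(1, (-2 - 4)*(-2))) - 1*2743 = (1/2 + 1/(-48) + 2*(-48)) - 1*2743 = (1/2 - 1/48 - 96) - 2743 = -4585/48 - 2743 = -136249/48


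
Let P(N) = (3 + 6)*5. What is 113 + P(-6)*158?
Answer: 7223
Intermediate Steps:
P(N) = 45 (P(N) = 9*5 = 45)
113 + P(-6)*158 = 113 + 45*158 = 113 + 7110 = 7223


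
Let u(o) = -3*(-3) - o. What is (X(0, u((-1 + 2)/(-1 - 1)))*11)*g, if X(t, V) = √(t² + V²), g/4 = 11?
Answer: 4598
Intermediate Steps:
g = 44 (g = 4*11 = 44)
u(o) = 9 - o
X(t, V) = √(V² + t²)
(X(0, u((-1 + 2)/(-1 - 1)))*11)*g = (√((9 - (-1 + 2)/(-1 - 1))² + 0²)*11)*44 = (√((9 - 1/(-2))² + 0)*11)*44 = (√((9 - (-1)/2)² + 0)*11)*44 = (√((9 - 1*(-½))² + 0)*11)*44 = (√((9 + ½)² + 0)*11)*44 = (√((19/2)² + 0)*11)*44 = (√(361/4 + 0)*11)*44 = (√(361/4)*11)*44 = ((19/2)*11)*44 = (209/2)*44 = 4598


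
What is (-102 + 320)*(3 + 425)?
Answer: 93304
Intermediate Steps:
(-102 + 320)*(3 + 425) = 218*428 = 93304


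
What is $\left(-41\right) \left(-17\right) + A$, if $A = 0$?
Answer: $697$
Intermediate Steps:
$\left(-41\right) \left(-17\right) + A = \left(-41\right) \left(-17\right) + 0 = 697 + 0 = 697$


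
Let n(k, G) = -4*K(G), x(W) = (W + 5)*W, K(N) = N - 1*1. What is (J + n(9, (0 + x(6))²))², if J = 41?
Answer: 302029641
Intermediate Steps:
K(N) = -1 + N (K(N) = N - 1 = -1 + N)
x(W) = W*(5 + W) (x(W) = (5 + W)*W = W*(5 + W))
n(k, G) = 4 - 4*G (n(k, G) = -4*(-1 + G) = 4 - 4*G)
(J + n(9, (0 + x(6))²))² = (41 + (4 - 4*(0 + 6*(5 + 6))²))² = (41 + (4 - 4*(0 + 6*11)²))² = (41 + (4 - 4*(0 + 66)²))² = (41 + (4 - 4*66²))² = (41 + (4 - 4*4356))² = (41 + (4 - 17424))² = (41 - 17420)² = (-17379)² = 302029641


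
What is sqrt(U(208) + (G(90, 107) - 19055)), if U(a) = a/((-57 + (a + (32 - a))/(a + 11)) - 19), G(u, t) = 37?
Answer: I*sqrt(328058518726)/4153 ≈ 137.92*I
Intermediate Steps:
U(a) = a/(-76 + 32/(11 + a)) (U(a) = a/((-57 + 32/(11 + a)) - 19) = a/(-76 + 32/(11 + a)))
sqrt(U(208) + (G(90, 107) - 19055)) = sqrt(-1*208*(11 + 208)/(804 + 76*208) + (37 - 19055)) = sqrt(-1*208*219/(804 + 15808) - 19018) = sqrt(-1*208*219/16612 - 19018) = sqrt(-1*208*1/16612*219 - 19018) = sqrt(-11388/4153 - 19018) = sqrt(-78993142/4153) = I*sqrt(328058518726)/4153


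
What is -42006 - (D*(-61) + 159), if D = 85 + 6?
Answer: -36614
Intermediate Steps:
D = 91
-42006 - (D*(-61) + 159) = -42006 - (91*(-61) + 159) = -42006 - (-5551 + 159) = -42006 - 1*(-5392) = -42006 + 5392 = -36614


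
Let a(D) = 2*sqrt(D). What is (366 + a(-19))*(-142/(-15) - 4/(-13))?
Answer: 232532/65 + 3812*I*sqrt(19)/195 ≈ 3577.4 + 85.211*I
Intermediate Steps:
(366 + a(-19))*(-142/(-15) - 4/(-13)) = (366 + 2*sqrt(-19))*(-142/(-15) - 4/(-13)) = (366 + 2*(I*sqrt(19)))*(-142*(-1/15) - 4*(-1/13)) = (366 + 2*I*sqrt(19))*(142/15 + 4/13) = (366 + 2*I*sqrt(19))*(1906/195) = 232532/65 + 3812*I*sqrt(19)/195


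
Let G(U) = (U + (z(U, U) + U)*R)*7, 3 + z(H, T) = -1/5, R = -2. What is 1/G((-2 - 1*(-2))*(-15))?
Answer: 5/224 ≈ 0.022321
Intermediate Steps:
z(H, T) = -16/5 (z(H, T) = -3 - 1/5 = -16/5)
G(U) = 224/5 - 7*U (G(U) = (U + (-16/5 + U)*(-2))*7 = (U + (32/5 - 2*U))*7 = (32/5 - U)*7 = 224/5 - 7*U)
1/G((-2 - 1*(-2))*(-15)) = 1/(224/5 - 7*(-2 - 1*(-2))*(-15)) = 1/(224/5 - 7*(-2 + 2)*(-15)) = 1/(224/5 - 0*(-15)) = 1/(224/5 - 7*0) = 1/(224/5 + 0) = 1/(224/5) = 5/224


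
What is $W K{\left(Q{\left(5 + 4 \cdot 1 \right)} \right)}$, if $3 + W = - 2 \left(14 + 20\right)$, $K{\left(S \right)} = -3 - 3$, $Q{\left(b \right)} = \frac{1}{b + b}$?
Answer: $426$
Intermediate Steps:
$Q{\left(b \right)} = \frac{1}{2 b}$
$K{\left(S \right)} = -6$
$W = -71$ ($W = -3 - 2 \left(14 + 20\right) = -3 - 68 = -71$)
$W K{\left(Q{\left(5 + 4 \cdot 1 \right)} \right)} = \left(-71\right) \left(-6\right) = 426$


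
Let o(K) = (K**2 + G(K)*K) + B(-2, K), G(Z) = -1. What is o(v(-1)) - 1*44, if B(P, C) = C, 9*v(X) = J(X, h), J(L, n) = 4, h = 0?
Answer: -3548/81 ≈ -43.802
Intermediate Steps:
v(X) = 4/9 (v(X) = (1/9)*4 = 4/9)
o(K) = K**2 (o(K) = (K**2 - K) + K = K**2)
o(v(-1)) - 1*44 = (4/9)**2 - 1*44 = 16/81 - 44 = -3548/81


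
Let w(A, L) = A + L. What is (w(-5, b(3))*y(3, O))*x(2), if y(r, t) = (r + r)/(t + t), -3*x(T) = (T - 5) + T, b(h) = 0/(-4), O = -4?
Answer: 5/4 ≈ 1.2500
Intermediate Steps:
b(h) = 0 (b(h) = 0*(-¼) = 0)
x(T) = 5/3 - 2*T/3 (x(T) = -((T - 5) + T)/3 = -((-5 + T) + T)/3 = -(-5 + 2*T)/3 = 5/3 - 2*T/3)
y(r, t) = r/t (y(r, t) = (2*r)/((2*t)) = (2*r)*(1/(2*t)) = r/t)
(w(-5, b(3))*y(3, O))*x(2) = ((-5 + 0)*(3/(-4)))*(5/3 - ⅔*2) = (-15*(-1)/4)*(5/3 - 4/3) = -5*(-¾)*(⅓) = (15/4)*(⅓) = 5/4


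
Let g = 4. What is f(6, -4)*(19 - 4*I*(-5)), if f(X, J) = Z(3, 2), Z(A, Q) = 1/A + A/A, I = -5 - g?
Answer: -644/3 ≈ -214.67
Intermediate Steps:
I = -9 (I = -5 - 1*4 = -5 - 4 = -9)
Z(A, Q) = 1 + 1/A (Z(A, Q) = 1/A + 1 = 1 + 1/A)
f(X, J) = 4/3 (f(X, J) = (1 + 3)/3 = (⅓)*4 = 4/3)
f(6, -4)*(19 - 4*I*(-5)) = 4*(19 - 4*(-9)*(-5))/3 = 4*(19 + 36*(-5))/3 = 4*(19 - 180)/3 = (4/3)*(-161) = -644/3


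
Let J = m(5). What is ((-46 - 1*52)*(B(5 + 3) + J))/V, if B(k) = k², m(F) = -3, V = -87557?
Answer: 5978/87557 ≈ 0.068276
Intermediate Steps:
J = -3
((-46 - 1*52)*(B(5 + 3) + J))/V = ((-46 - 1*52)*((5 + 3)² - 3))/(-87557) = ((-46 - 52)*(8² - 3))*(-1/87557) = -98*(64 - 3)*(-1/87557) = -98*61*(-1/87557) = -5978*(-1/87557) = 5978/87557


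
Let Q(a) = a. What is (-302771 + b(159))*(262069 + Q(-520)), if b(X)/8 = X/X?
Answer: -79187359887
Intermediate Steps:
b(X) = 8 (b(X) = 8*(X/X) = 8*1 = 8)
(-302771 + b(159))*(262069 + Q(-520)) = (-302771 + 8)*(262069 - 520) = -302763*261549 = -79187359887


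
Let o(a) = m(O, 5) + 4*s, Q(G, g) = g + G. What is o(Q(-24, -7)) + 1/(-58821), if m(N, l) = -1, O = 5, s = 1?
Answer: 176462/58821 ≈ 3.0000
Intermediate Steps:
Q(G, g) = G + g
o(a) = 3 (o(a) = -1 + 4*1 = -1 + 4 = 3)
o(Q(-24, -7)) + 1/(-58821) = 3 + 1/(-58821) = 3 - 1/58821 = 176462/58821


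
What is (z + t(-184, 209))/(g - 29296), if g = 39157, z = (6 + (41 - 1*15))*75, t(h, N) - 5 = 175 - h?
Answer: 2764/9861 ≈ 0.28030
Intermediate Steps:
t(h, N) = 180 - h (t(h, N) = 5 + (175 - h) = 180 - h)
z = 2400 (z = (6 + (41 - 15))*75 = (6 + 26)*75 = 32*75 = 2400)
(z + t(-184, 209))/(g - 29296) = (2400 + (180 - 1*(-184)))/(39157 - 29296) = (2400 + (180 + 184))/9861 = (2400 + 364)*(1/9861) = 2764*(1/9861) = 2764/9861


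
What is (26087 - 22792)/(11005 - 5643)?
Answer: 3295/5362 ≈ 0.61451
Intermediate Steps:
(26087 - 22792)/(11005 - 5643) = 3295/5362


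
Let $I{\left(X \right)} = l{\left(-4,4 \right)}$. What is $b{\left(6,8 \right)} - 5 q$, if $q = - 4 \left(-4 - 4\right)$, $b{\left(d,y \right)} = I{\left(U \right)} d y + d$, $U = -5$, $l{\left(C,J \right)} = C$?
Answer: $-346$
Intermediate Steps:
$I{\left(X \right)} = -4$
$b{\left(d,y \right)} = d - 4 d y$ ($b{\left(d,y \right)} = - 4 d y + d = d - 4 d y$)
$q = 32$ ($q = \left(-4\right) \left(-8\right) = 32$)
$b{\left(6,8 \right)} - 5 q = 6 \left(1 - 32\right) - 160 = 6 \left(-31\right) - 160 = -186 - 160 = -346$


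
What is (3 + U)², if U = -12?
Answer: 81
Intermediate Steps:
(3 + U)² = (3 - 12)² = (-9)² = 81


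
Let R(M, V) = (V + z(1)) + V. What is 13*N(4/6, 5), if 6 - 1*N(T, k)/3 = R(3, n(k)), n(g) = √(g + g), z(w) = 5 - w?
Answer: 78 - 78*√10 ≈ -168.66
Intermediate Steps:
n(g) = √2*√g (n(g) = √(2*g) = √2*√g)
R(M, V) = 4 + 2*V (R(M, V) = (V + (5 - 1*1)) + V = (V + (5 - 1)) + V = (V + 4) + V = (4 + V) + V = 4 + 2*V)
N(T, k) = 6 - 6*√2*√k (N(T, k) = 18 - 3*(4 + 2*(√2*√k)) = 18 - 3*(4 + 2*√2*√k) = 18 + (-12 - 6*√2*√k) = 6 - 6*√2*√k)
13*N(4/6, 5) = 13*(6 - 6*√2*√5) = 13*(6 - 6*√10) = 78 - 78*√10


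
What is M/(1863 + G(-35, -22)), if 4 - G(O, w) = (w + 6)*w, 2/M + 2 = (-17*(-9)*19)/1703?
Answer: -3406/755985 ≈ -0.0045054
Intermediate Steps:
M = -3406/499 (M = 2/(-2 + (-17*(-9)*19)/1703) = 2/(-2 + (153*19)*(1/1703)) = 2/(-2 + 2907*(1/1703)) = 2/(-2 + 2907/1703) = 2/(-499/1703) = 2*(-1703/499) = -3406/499 ≈ -6.8257)
G(O, w) = 4 - w*(6 + w) (G(O, w) = 4 - (w + 6)*w = 4 - (6 + w)*w = 4 - w*(6 + w))
M/(1863 + G(-35, -22)) = -3406/(499*(1863 + (4 - 1*(-22)² - 6*(-22)))) = -3406/(499*(1863 + (4 - 1*484 + 132))) = -3406/(499*(1863 + (4 - 484 + 132))) = -3406/(499*(1863 - 348)) = -3406/499/1515 = -3406/499*1/1515 = -3406/755985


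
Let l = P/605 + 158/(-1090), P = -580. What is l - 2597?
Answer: -171331944/65945 ≈ -2598.1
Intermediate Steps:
l = -72779/65945 (l = -580/605 + 158/(-1090) = -580*1/605 + 158*(-1/1090) = -116/121 - 79/545 = -72779/65945 ≈ -1.1036)
l - 2597 = -72779/65945 - 2597 = -171331944/65945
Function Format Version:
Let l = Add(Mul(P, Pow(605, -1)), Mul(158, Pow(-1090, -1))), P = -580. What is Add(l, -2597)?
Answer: Rational(-171331944, 65945) ≈ -2598.1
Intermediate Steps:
l = Rational(-72779, 65945) (l = Add(Mul(-580, Pow(605, -1)), Mul(158, Pow(-1090, -1))) = Add(Mul(-580, Rational(1, 605)), Mul(158, Rational(-1, 1090))) = Add(Rational(-116, 121), Rational(-79, 545)) = Rational(-72779, 65945) ≈ -1.1036)
Add(l, -2597) = Add(Rational(-72779, 65945), -2597) = Rational(-171331944, 65945)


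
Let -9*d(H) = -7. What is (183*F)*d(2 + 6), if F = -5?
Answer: -2135/3 ≈ -711.67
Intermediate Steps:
d(H) = 7/9 (d(H) = -1/9*(-7) = 7/9)
(183*F)*d(2 + 6) = (183*(-5))*(7/9) = -915*7/9 = -2135/3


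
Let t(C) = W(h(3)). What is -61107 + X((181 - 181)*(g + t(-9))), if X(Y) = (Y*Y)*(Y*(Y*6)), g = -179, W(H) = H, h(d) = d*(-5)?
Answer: -61107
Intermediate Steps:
h(d) = -5*d
t(C) = -15 (t(C) = -5*3 = -15)
X(Y) = 6*Y⁴ (X(Y) = Y²*(Y*(6*Y)) = Y²*(6*Y²) = 6*Y⁴)
-61107 + X((181 - 181)*(g + t(-9))) = -61107 + 6*((181 - 181)*(-179 - 15))⁴ = -61107 + 6*(0*(-194))⁴ = -61107 + 6*0⁴ = -61107 + 6*0 = -61107 + 0 = -61107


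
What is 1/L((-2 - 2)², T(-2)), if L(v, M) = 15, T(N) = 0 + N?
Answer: 1/15 ≈ 0.066667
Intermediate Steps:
T(N) = N
1/L((-2 - 2)², T(-2)) = 1/15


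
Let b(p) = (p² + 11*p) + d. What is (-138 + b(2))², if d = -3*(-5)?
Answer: 9409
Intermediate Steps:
d = 15
b(p) = 15 + p² + 11*p (b(p) = (p² + 11*p) + 15 = 15 + p² + 11*p)
(-138 + b(2))² = (-138 + (15 + 2² + 11*2))² = (-138 + (15 + 4 + 22))² = (-138 + 41)² = (-97)² = 9409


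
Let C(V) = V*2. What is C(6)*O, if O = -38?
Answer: -456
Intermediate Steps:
C(V) = 2*V
C(6)*O = (2*6)*(-38) = 12*(-38) = -456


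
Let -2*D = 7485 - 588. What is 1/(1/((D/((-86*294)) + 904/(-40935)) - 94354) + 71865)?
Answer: 65104215095699/4678714417162408275 ≈ 1.3915e-5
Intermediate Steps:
D = -6897/2 (D = -(7485 - 588)/2 = -1/2*6897 = -6897/2 ≈ -3448.5)
1/(1/((D/((-86*294)) + 904/(-40935)) - 94354) + 71865) = 1/(1/((-6897/(2*((-86*294))) + 904/(-40935)) - 94354) + 71865) = 1/(1/((-6897/2/(-25284) + 904*(-1/40935)) - 94354) + 71865) = 1/(1/((-6897/2*(-1/25284) - 904/40935) - 94354) + 71865) = 1/(1/((2299/16856 - 904/40935) - 94354) + 71865) = 1/(1/(78871741/690000360 - 94354) + 71865) = 1/(1/(-65104215095699/690000360) + 71865) = 1/(-690000360/65104215095699 + 71865) = 1/(4678714417162408275/65104215095699) = 65104215095699/4678714417162408275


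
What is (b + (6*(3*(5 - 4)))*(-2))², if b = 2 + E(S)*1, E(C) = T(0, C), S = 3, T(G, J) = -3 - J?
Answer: 1600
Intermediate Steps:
E(C) = -3 - C
b = -4 (b = 2 + (-3 - 1*3)*1 = 2 + (-3 - 3)*1 = 2 - 6*1 = 2 - 6 = -4)
(b + (6*(3*(5 - 4)))*(-2))² = (-4 + (6*(3*(5 - 4)))*(-2))² = (-4 + (6*(3*1))*(-2))² = (-4 + (6*3)*(-2))² = (-4 + 18*(-2))² = (-4 - 36)² = (-40)² = 1600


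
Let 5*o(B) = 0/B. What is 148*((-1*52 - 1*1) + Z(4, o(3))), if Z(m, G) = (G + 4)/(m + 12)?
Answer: -7807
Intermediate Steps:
o(B) = 0 (o(B) = (0/B)/5 = (1/5)*0 = 0)
Z(m, G) = (4 + G)/(12 + m)
148*((-1*52 - 1*1) + Z(4, o(3))) = 148*((-1*52 - 1*1) + (4 + 0)/(12 + 4)) = 148*((-52 - 1) + 4/16) = 148*(-53 + (1/16)*4) = 148*(-53 + 1/4) = 148*(-211/4) = -7807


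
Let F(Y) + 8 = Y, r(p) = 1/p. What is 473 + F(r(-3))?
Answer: 1394/3 ≈ 464.67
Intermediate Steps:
r(p) = 1/p
F(Y) = -8 + Y
473 + F(r(-3)) = 473 + (-8 + 1/(-3)) = 473 + (-8 - ⅓) = 473 - 25/3 = 1394/3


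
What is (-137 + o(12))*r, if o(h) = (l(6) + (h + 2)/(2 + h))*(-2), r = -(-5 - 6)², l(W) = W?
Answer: 18271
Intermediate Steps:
r = -121 (r = -1*(-11)² = -1*121 = -121)
o(h) = -14 (o(h) = (6 + (h + 2)/(2 + h))*(-2) = (6 + (2 + h)/(2 + h))*(-2) = (6 + 1)*(-2) = 7*(-2) = -14)
(-137 + o(12))*r = (-137 - 14)*(-121) = -151*(-121) = 18271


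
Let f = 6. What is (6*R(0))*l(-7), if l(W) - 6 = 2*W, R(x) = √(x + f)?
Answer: -48*√6 ≈ -117.58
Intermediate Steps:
R(x) = √(6 + x) (R(x) = √(x + 6) = √(6 + x))
l(W) = 6 + 2*W
(6*R(0))*l(-7) = (6*√(6 + 0))*(6 + 2*(-7)) = (6*√6)*(6 - 14) = (6*√6)*(-8) = -48*√6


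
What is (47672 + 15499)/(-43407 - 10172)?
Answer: -63171/53579 ≈ -1.1790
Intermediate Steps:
(47672 + 15499)/(-43407 - 10172) = 63171/(-53579) = 63171*(-1/53579) = -63171/53579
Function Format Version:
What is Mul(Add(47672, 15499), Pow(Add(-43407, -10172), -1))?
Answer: Rational(-63171, 53579) ≈ -1.1790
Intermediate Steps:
Mul(Add(47672, 15499), Pow(Add(-43407, -10172), -1)) = Mul(63171, Pow(-53579, -1)) = Mul(63171, Rational(-1, 53579)) = Rational(-63171, 53579)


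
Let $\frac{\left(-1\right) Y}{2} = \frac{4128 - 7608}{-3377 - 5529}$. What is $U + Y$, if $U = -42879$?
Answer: $- \frac{190943667}{4453} \approx -42880.0$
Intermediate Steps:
$Y = - \frac{3480}{4453}$ ($Y = - 2 \frac{4128 - 7608}{-3377 - 5529} = - 2 \left(- \frac{3480}{-8906}\right) = - 2 \left(\left(-3480\right) \left(- \frac{1}{8906}\right)\right) = \left(-2\right) \frac{1740}{4453} = - \frac{3480}{4453} \approx -0.7815$)
$U + Y = -42879 - \frac{3480}{4453} = - \frac{190943667}{4453}$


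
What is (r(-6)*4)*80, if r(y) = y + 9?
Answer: 960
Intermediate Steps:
r(y) = 9 + y
(r(-6)*4)*80 = ((9 - 6)*4)*80 = (3*4)*80 = 12*80 = 960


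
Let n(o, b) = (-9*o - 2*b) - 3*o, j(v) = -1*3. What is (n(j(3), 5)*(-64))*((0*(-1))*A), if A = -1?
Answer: 0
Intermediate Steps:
j(v) = -3
n(o, b) = -12*o - 2*b
(n(j(3), 5)*(-64))*((0*(-1))*A) = ((-12*(-3) - 2*5)*(-64))*((0*(-1))*(-1)) = ((36 - 10)*(-64))*(0*(-1)) = (26*(-64))*0 = -1664*0 = 0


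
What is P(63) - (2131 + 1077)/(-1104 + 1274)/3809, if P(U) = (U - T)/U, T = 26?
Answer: 11878253/20397195 ≈ 0.58235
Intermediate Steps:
P(U) = (-26 + U)/U (P(U) = (U - 1*26)/U = (U - 26)/U = (-26 + U)/U)
P(63) - (2131 + 1077)/(-1104 + 1274)/3809 = (-26 + 63)/63 - (2131 + 1077)/(-1104 + 1274)/3809 = (1/63)*37 - 3208/170/3809 = 37/63 - 3208*(1/170)/3809 = 37/63 - 1604/(85*3809) = 37/63 - 1*1604/323765 = 37/63 - 1604/323765 = 11878253/20397195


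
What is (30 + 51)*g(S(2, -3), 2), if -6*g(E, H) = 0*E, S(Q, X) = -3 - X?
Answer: 0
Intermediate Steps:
g(E, H) = 0 (g(E, H) = -0*E = -⅙*0 = 0)
(30 + 51)*g(S(2, -3), 2) = (30 + 51)*0 = 81*0 = 0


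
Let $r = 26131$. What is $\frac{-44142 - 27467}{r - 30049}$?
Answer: $\frac{71609}{3918} \approx 18.277$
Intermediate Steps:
$\frac{-44142 - 27467}{r - 30049} = \frac{-44142 - 27467}{26131 - 30049} = - \frac{71609}{-3918} = \left(-71609\right) \left(- \frac{1}{3918}\right) = \frac{71609}{3918}$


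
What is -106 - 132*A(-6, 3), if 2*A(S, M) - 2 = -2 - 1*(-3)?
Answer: -304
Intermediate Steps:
A(S, M) = 3/2 (A(S, M) = 1 + (-2 - 1*(-3))/2 = 1 + (-2 + 3)/2 = 1 + (½)*1 = 1 + ½ = 3/2)
-106 - 132*A(-6, 3) = -106 - 132*3/2 = -106 - 198 = -304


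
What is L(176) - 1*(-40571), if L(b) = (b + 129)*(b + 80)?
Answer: 118651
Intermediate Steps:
L(b) = (80 + b)*(129 + b) (L(b) = (129 + b)*(80 + b) = (80 + b)*(129 + b))
L(176) - 1*(-40571) = (10320 + 176² + 209*176) - 1*(-40571) = (10320 + 30976 + 36784) + 40571 = 78080 + 40571 = 118651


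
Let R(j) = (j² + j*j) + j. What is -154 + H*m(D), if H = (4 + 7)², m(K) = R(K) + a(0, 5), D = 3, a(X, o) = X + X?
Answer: 2387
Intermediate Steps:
a(X, o) = 2*X
R(j) = j + 2*j² (R(j) = (j² + j²) + j = 2*j² + j = j + 2*j²)
m(K) = K*(1 + 2*K) (m(K) = K*(1 + 2*K) + 2*0 = K*(1 + 2*K) + 0 = K*(1 + 2*K))
H = 121 (H = 11² = 121)
-154 + H*m(D) = -154 + 121*(3*(1 + 2*3)) = -154 + 121*(3*(1 + 6)) = -154 + 121*(3*7) = -154 + 121*21 = -154 + 2541 = 2387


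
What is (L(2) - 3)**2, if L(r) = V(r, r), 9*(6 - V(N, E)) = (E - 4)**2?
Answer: 529/81 ≈ 6.5309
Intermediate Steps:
V(N, E) = 6 - (-4 + E)**2/9 (V(N, E) = 6 - (E - 4)**2/9 = 6 - (-4 + E)**2/9)
L(r) = 6 - (-4 + r)**2/9
(L(2) - 3)**2 = ((6 - (-4 + 2)**2/9) - 3)**2 = ((6 - 1/9*(-2)**2) - 3)**2 = ((6 - 1/9*4) - 3)**2 = ((6 - 4/9) - 3)**2 = (50/9 - 3)**2 = (23/9)**2 = 529/81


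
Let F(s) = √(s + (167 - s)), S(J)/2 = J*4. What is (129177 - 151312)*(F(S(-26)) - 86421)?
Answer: 1912928835 - 22135*√167 ≈ 1.9126e+9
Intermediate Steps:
S(J) = 8*J (S(J) = 2*(J*4) = 2*(4*J) = 8*J)
F(s) = √167
(129177 - 151312)*(F(S(-26)) - 86421) = (129177 - 151312)*(√167 - 86421) = -22135*(-86421 + √167) = 1912928835 - 22135*√167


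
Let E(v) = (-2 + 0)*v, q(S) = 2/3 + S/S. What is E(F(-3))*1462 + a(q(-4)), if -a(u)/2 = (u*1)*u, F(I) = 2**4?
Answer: -421106/9 ≈ -46790.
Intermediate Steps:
q(S) = 5/3 (q(S) = 2*(1/3) + 1 = 2/3 + 1 = 5/3)
F(I) = 16
a(u) = -2*u**2 (a(u) = -2*u*1*u = -2*u*u = -2*u**2)
E(v) = -2*v
E(F(-3))*1462 + a(q(-4)) = -2*16*1462 - 2*(5/3)**2 = -32*1462 - 2*25/9 = -46784 - 50/9 = -421106/9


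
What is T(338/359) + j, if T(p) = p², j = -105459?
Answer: -13591547135/128881 ≈ -1.0546e+5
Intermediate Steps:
T(338/359) + j = (338/359)² - 105459 = 114244/128881 - 105459 = -13591547135/128881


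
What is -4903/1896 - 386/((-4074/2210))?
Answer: 88745941/429128 ≈ 206.81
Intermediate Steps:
-4903/1896 - 386/((-4074/2210)) = -4903*1/1896 - 386/((-4074*1/2210)) = -4903/1896 - 386/(-2037/1105) = -4903/1896 - 386*(-1105/2037) = -4903/1896 + 426530/2037 = 88745941/429128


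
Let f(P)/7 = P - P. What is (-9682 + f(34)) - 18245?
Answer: -27927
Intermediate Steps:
f(P) = 0 (f(P) = 7*(P - P) = 7*0 = 0)
(-9682 + f(34)) - 18245 = (-9682 + 0) - 18245 = -9682 - 18245 = -27927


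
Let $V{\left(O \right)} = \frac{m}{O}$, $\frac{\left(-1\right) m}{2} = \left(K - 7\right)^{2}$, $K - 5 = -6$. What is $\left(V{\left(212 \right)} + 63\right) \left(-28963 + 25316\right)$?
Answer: $- \frac{12060629}{53} \approx -2.2756 \cdot 10^{5}$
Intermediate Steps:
$K = -1$ ($K = 5 - 6 = -1$)
$m = -128$ ($m = - 2 \left(-1 - 7\right)^{2} = - 2 \left(-8\right)^{2} = \left(-2\right) 64 = -128$)
$V{\left(O \right)} = - \frac{128}{O}$
$\left(V{\left(212 \right)} + 63\right) \left(-28963 + 25316\right) = \left(- \frac{128}{212} + 63\right) \left(-28963 + 25316\right) = \left(\left(-128\right) \frac{1}{212} + 63\right) \left(-3647\right) = \left(- \frac{32}{53} + 63\right) \left(-3647\right) = \frac{3307}{53} \left(-3647\right) = - \frac{12060629}{53}$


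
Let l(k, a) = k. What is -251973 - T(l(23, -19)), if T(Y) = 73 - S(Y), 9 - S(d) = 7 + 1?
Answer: -252045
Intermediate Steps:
S(d) = 1 (S(d) = 9 - (7 + 1) = 9 - 1*8 = 9 - 8 = 1)
T(Y) = 72 (T(Y) = 73 - 1*1 = 73 - 1 = 72)
-251973 - T(l(23, -19)) = -251973 - 1*72 = -251973 - 72 = -252045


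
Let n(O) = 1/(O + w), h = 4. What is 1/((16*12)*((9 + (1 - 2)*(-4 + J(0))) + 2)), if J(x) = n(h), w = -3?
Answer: 1/2688 ≈ 0.00037202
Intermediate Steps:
n(O) = 1/(-3 + O) (n(O) = 1/(O - 3) = 1/(-3 + O))
J(x) = 1 (J(x) = 1/(-3 + 4) = 1/1 = 1)
1/((16*12)*((9 + (1 - 2)*(-4 + J(0))) + 2)) = 1/((16*12)*((9 + (1 - 2)*(-4 + 1)) + 2)) = 1/(192*((9 - 1*(-3)) + 2)) = 1/(192*((9 + 3) + 2)) = 1/(192*(12 + 2)) = 1/(192*14) = 1/2688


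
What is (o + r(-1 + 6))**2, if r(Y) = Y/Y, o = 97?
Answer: 9604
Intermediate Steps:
r(Y) = 1
(o + r(-1 + 6))**2 = (97 + 1)**2 = 98**2 = 9604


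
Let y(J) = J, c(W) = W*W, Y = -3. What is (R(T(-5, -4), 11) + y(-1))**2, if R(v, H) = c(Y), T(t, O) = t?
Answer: 64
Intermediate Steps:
c(W) = W**2
R(v, H) = 9 (R(v, H) = (-3)**2 = 9)
(R(T(-5, -4), 11) + y(-1))**2 = (9 - 1)**2 = 8**2 = 64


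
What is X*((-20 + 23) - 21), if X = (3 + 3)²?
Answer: -648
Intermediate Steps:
X = 36 (X = 6² = 36)
X*((-20 + 23) - 21) = 36*((-20 + 23) - 21) = 36*(3 - 21) = 36*(-18) = -648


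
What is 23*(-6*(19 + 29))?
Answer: -6624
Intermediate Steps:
23*(-6*(19 + 29)) = 23*(-6*48) = 23*(-288) = -6624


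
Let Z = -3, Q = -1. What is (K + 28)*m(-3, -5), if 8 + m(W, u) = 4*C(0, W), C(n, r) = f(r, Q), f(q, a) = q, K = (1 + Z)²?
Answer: -640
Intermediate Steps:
K = 4 (K = (1 - 3)² = (-2)² = 4)
C(n, r) = r
m(W, u) = -8 + 4*W
(K + 28)*m(-3, -5) = (4 + 28)*(-8 + 4*(-3)) = 32*(-8 - 12) = 32*(-20) = -640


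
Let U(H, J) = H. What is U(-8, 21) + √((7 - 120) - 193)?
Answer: -8 + 3*I*√34 ≈ -8.0 + 17.493*I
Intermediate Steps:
U(-8, 21) + √((7 - 120) - 193) = -8 + √((7 - 120) - 193) = -8 + √(-113 - 193) = -8 + √(-306) = -8 + 3*I*√34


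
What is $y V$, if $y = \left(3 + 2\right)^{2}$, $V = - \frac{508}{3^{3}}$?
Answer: $- \frac{12700}{27} \approx -470.37$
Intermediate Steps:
$V = - \frac{508}{27} \approx -18.815$
$y = 25$ ($y = 5^{2} = 25$)
$y V = 25 \left(- \frac{508}{27}\right) = - \frac{12700}{27}$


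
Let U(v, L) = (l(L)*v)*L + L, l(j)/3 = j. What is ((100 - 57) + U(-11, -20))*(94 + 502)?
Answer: -7853492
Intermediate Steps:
l(j) = 3*j
U(v, L) = L + 3*v*L² (U(v, L) = ((3*L)*v)*L + L = (3*L*v)*L + L = 3*v*L² + L = L + 3*v*L²)
((100 - 57) + U(-11, -20))*(94 + 502) = ((100 - 57) - 20*(1 + 3*(-20)*(-11)))*(94 + 502) = (43 - 20*(1 + 660))*596 = (43 - 20*661)*596 = (43 - 13220)*596 = -13177*596 = -7853492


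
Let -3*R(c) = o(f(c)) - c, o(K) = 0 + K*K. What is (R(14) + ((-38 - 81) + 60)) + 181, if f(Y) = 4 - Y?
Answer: 280/3 ≈ 93.333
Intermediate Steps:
o(K) = K² (o(K) = 0 + K² = K²)
R(c) = -(4 - c)²/3 + c/3 (R(c) = -((4 - c)² - c)/3 = -(4 - c)²/3 + c/3)
(R(14) + ((-38 - 81) + 60)) + 181 = ((-(-4 + 14)²/3 + (⅓)*14) + ((-38 - 81) + 60)) + 181 = ((-⅓*10² + 14/3) + (-119 + 60)) + 181 = ((-⅓*100 + 14/3) - 59) + 181 = ((-100/3 + 14/3) - 59) + 181 = (-86/3 - 59) + 181 = -263/3 + 181 = 280/3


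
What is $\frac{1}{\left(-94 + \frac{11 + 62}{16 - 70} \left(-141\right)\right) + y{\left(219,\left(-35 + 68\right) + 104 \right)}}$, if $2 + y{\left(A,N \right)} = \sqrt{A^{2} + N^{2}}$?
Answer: $- \frac{30654}{18720311} + \frac{324 \sqrt{66730}}{18720311} \approx 0.0028334$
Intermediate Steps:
$y{\left(A,N \right)} = -2 + \sqrt{A^{2} + N^{2}}$
$\frac{1}{\left(-94 + \frac{11 + 62}{16 - 70} \left(-141\right)\right) + y{\left(219,\left(-35 + 68\right) + 104 \right)}} = \frac{1}{\left(-94 + \frac{11 + 62}{16 - 70} \left(-141\right)\right) - \left(2 - \sqrt{219^{2} + \left(\left(-35 + 68\right) + 104\right)^{2}}\right)} = \frac{1}{\left(-94 + \frac{73}{-54} \left(-141\right)\right) - \left(2 - \sqrt{47961 + \left(33 + 104\right)^{2}}\right)} = \frac{1}{\left(-94 + 73 \left(- \frac{1}{54}\right) \left(-141\right)\right) - \left(2 - \sqrt{47961 + 137^{2}}\right)} = \frac{1}{\left(-94 - - \frac{3431}{18}\right) - \left(2 - \sqrt{47961 + 18769}\right)} = \frac{1}{\left(-94 + \frac{3431}{18}\right) - \left(2 - \sqrt{66730}\right)} = \frac{1}{\frac{1739}{18} - \left(2 - \sqrt{66730}\right)} = \frac{1}{\frac{1703}{18} + \sqrt{66730}}$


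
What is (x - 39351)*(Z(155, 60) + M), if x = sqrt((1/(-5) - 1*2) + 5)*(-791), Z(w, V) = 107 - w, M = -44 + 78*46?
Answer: -137571096 - 2765336*sqrt(70)/5 ≈ -1.4220e+8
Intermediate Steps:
M = 3544 (M = -44 + 3588 = 3544)
x = -791*sqrt(70)/5 (x = sqrt((-1/5 - 2) + 5)*(-791) = sqrt(-11/5 + 5)*(-791) = sqrt(14/5)*(-791) = (sqrt(70)/5)*(-791) = -791*sqrt(70)/5 ≈ -1323.6)
(x - 39351)*(Z(155, 60) + M) = (-791*sqrt(70)/5 - 39351)*((107 - 1*155) + 3544) = (-39351 - 791*sqrt(70)/5)*((107 - 155) + 3544) = (-39351 - 791*sqrt(70)/5)*(-48 + 3544) = (-39351 - 791*sqrt(70)/5)*3496 = -137571096 - 2765336*sqrt(70)/5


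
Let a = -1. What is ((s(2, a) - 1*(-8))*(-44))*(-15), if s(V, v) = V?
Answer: 6600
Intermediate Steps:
((s(2, a) - 1*(-8))*(-44))*(-15) = ((2 - 1*(-8))*(-44))*(-15) = ((2 + 8)*(-44))*(-15) = (10*(-44))*(-15) = -440*(-15) = 6600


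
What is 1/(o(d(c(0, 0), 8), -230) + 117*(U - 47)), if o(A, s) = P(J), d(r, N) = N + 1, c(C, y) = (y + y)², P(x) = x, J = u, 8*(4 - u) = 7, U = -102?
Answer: -8/139439 ≈ -5.7373e-5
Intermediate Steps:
u = 25/8 (u = 4 - ⅛*7 = 4 - 7/8 = 25/8 ≈ 3.1250)
J = 25/8 ≈ 3.1250
c(C, y) = 4*y² (c(C, y) = (2*y)² = 4*y²)
d(r, N) = 1 + N
o(A, s) = 25/8
1/(o(d(c(0, 0), 8), -230) + 117*(U - 47)) = 1/(25/8 + 117*(-102 - 47)) = 1/(25/8 + 117*(-149)) = 1/(25/8 - 17433) = 1/(-139439/8) = -8/139439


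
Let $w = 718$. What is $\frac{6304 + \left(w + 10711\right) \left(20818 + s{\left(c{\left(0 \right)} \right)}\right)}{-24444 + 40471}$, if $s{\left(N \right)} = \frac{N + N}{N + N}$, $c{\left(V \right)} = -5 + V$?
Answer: $\frac{237946655}{16027} \approx 14847.0$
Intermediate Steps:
$s{\left(N \right)} = 1$ ($s{\left(N \right)} = \frac{2 N}{2 N} = 2 N \frac{1}{2 N} = 1$)
$\frac{6304 + \left(w + 10711\right) \left(20818 + s{\left(c{\left(0 \right)} \right)}\right)}{-24444 + 40471} = \frac{6304 + \left(718 + 10711\right) \left(20818 + 1\right)}{-24444 + 40471} = \frac{6304 + 11429 \cdot 20819}{16027} = \left(6304 + 237940351\right) \frac{1}{16027} = 237946655 \cdot \frac{1}{16027} = \frac{237946655}{16027}$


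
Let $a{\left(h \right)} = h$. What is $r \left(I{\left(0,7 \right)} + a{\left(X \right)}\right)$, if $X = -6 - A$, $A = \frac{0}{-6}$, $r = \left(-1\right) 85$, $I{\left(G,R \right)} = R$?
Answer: $-85$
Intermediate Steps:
$r = -85$
$A = 0$ ($A = 0 \left(- \frac{1}{6}\right) = 0$)
$X = -6$ ($X = -6 - 0 = -6 + 0 = -6$)
$r \left(I{\left(0,7 \right)} + a{\left(X \right)}\right) = - 85 \left(7 - 6\right) = \left(-85\right) 1 = -85$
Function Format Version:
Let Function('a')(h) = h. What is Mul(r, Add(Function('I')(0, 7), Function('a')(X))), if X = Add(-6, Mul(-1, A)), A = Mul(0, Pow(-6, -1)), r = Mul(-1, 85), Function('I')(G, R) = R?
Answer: -85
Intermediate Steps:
r = -85
A = 0 (A = Mul(0, Rational(-1, 6)) = 0)
X = -6 (X = Add(-6, Mul(-1, 0)) = Add(-6, 0) = -6)
Mul(r, Add(Function('I')(0, 7), Function('a')(X))) = Mul(-85, Add(7, -6)) = Mul(-85, 1) = -85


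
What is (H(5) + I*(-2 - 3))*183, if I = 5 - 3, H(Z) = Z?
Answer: -915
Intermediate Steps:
I = 2
(H(5) + I*(-2 - 3))*183 = (5 + 2*(-2 - 3))*183 = (5 + 2*(-5))*183 = (5 - 10)*183 = -5*183 = -915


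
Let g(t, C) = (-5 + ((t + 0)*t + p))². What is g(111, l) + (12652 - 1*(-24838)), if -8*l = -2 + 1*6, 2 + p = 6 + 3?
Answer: 151893819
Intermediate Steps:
p = 7 (p = -2 + (6 + 3) = -2 + 9 = 7)
l = -½ (l = -(-2 + 1*6)/8 = -(-2 + 6)/8 = -⅛*4 = -½ ≈ -0.50000)
g(t, C) = (2 + t²)² (g(t, C) = (-5 + ((t + 0)*t + 7))² = (-5 + (t*t + 7))² = (-5 + (t² + 7))² = (-5 + (7 + t²))² = (2 + t²)²)
g(111, l) + (12652 - 1*(-24838)) = (2 + 111²)² + (12652 - 1*(-24838)) = (2 + 12321)² + (12652 + 24838) = 12323² + 37490 = 151856329 + 37490 = 151893819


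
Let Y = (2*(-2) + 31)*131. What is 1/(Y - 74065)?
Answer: -1/70528 ≈ -1.4179e-5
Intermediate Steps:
Y = 3537 (Y = (-4 + 31)*131 = 27*131 = 3537)
1/(Y - 74065) = 1/(3537 - 74065) = 1/(-70528) = -1/70528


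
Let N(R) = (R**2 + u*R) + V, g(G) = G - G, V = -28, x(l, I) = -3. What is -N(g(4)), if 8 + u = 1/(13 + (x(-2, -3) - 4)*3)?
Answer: 28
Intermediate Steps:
u = -65/8 (u = -8 + 1/(13 + (-3 - 4)*3) = -8 + 1/(13 - 7*3) = -8 + 1/(13 - 21) = -8 + 1/(-8) = -8 - 1/8 = -65/8 ≈ -8.1250)
g(G) = 0
N(R) = -28 + R**2 - 65*R/8 (N(R) = (R**2 - 65*R/8) - 28 = -28 + R**2 - 65*R/8)
-N(g(4)) = -(-28 + 0**2 - 65/8*0) = -(-28 + 0 + 0) = -1*(-28) = 28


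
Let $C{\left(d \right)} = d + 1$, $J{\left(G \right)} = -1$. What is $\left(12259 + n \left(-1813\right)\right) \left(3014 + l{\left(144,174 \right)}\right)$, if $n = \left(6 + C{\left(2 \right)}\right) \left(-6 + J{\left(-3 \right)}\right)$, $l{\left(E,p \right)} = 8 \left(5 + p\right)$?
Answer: $562321188$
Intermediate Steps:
$C{\left(d \right)} = 1 + d$
$l{\left(E,p \right)} = 40 + 8 p$
$n = -63$ ($n = \left(6 + \left(1 + 2\right)\right) \left(-6 - 1\right) = \left(6 + 3\right) \left(-7\right) = 9 \left(-7\right) = -63$)
$\left(12259 + n \left(-1813\right)\right) \left(3014 + l{\left(144,174 \right)}\right) = \left(12259 - -114219\right) \left(3014 + \left(40 + 8 \cdot 174\right)\right) = \left(12259 + 114219\right) \left(3014 + \left(40 + 1392\right)\right) = 126478 \left(3014 + 1432\right) = 126478 \cdot 4446 = 562321188$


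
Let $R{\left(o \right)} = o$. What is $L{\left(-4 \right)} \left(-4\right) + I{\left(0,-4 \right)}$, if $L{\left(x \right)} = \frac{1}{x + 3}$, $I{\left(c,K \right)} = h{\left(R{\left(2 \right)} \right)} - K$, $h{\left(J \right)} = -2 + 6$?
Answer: $12$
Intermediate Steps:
$h{\left(J \right)} = 4$
$I{\left(c,K \right)} = 4 - K$
$L{\left(x \right)} = \frac{1}{3 + x}$
$L{\left(-4 \right)} \left(-4\right) + I{\left(0,-4 \right)} = \frac{1}{3 - 4} \left(-4\right) + \left(4 - -4\right) = \frac{1}{-1} \left(-4\right) + \left(4 + 4\right) = \left(-1\right) \left(-4\right) + 8 = 4 + 8 = 12$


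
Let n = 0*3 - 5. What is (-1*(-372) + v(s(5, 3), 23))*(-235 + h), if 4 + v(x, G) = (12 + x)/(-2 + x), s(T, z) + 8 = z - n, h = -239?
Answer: -171588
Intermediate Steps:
n = -5 (n = 0 - 5 = -5)
s(T, z) = -3 + z (s(T, z) = -8 + (z - 1*(-5)) = -8 + (z + 5) = -8 + (5 + z) = -3 + z)
v(x, G) = -4 + (12 + x)/(-2 + x)
(-1*(-372) + v(s(5, 3), 23))*(-235 + h) = (-1*(-372) + (20 - 3*(-3 + 3))/(-2 + (-3 + 3)))*(-235 - 239) = (372 + (20 - 3*0)/(-2 + 0))*(-474) = (372 + (20 + 0)/(-2))*(-474) = (372 - 1/2*20)*(-474) = (372 - 10)*(-474) = 362*(-474) = -171588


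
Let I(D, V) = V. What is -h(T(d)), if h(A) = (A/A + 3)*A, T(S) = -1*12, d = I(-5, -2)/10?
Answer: 48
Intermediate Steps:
d = -⅕ (d = -2/10 = -2*⅒ = -⅕ ≈ -0.20000)
T(S) = -12
h(A) = 4*A (h(A) = (1 + 3)*A = 4*A)
-h(T(d)) = -4*(-12) = -1*(-48) = 48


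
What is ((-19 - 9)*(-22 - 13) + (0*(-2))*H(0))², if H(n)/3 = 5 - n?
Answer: 960400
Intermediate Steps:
H(n) = 15 - 3*n (H(n) = 3*(5 - n) = 15 - 3*n)
((-19 - 9)*(-22 - 13) + (0*(-2))*H(0))² = ((-19 - 9)*(-22 - 13) + (0*(-2))*(15 - 3*0))² = (-28*(-35) + 0*(15 + 0))² = (980 + 0*15)² = (980 + 0)² = 980² = 960400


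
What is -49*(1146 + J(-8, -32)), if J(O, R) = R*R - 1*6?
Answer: -106036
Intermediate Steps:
J(O, R) = -6 + R**2 (J(O, R) = R**2 - 6 = -6 + R**2)
-49*(1146 + J(-8, -32)) = -49*(1146 + (-6 + (-32)**2)) = -49*(1146 + (-6 + 1024)) = -49*(1146 + 1018) = -49*2164 = -106036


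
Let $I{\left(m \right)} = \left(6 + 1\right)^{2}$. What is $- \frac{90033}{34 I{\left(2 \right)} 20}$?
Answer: $- \frac{90033}{33320} \approx -2.7021$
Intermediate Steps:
$I{\left(m \right)} = 49$ ($I{\left(m \right)} = 7^{2} = 49$)
$- \frac{90033}{34 I{\left(2 \right)} 20} = - \frac{90033}{34 \cdot 49 \cdot 20} = - \frac{90033}{1666 \cdot 20} = - \frac{90033}{33320}$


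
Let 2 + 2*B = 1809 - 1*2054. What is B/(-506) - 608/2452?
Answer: -2413/620356 ≈ -0.0038897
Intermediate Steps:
B = -247/2 (B = -1 + (1809 - 1*2054)/2 = -1 + (1809 - 2054)/2 = -1 + (½)*(-245) = -1 - 245/2 = -247/2 ≈ -123.50)
B/(-506) - 608/2452 = -247/2/(-506) - 608/2452 = -247/2*(-1/506) - 608*1/2452 = 247/1012 - 152/613 = -2413/620356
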